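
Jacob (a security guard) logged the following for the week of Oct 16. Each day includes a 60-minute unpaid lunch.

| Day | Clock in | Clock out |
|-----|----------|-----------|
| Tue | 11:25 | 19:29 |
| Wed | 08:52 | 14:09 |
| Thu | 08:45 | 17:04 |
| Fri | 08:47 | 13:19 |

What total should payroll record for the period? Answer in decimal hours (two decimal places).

Tue: 11:25–19:29 = 8 h 4 min; less 60 min break → 7 h 4 min
Wed: 08:52–14:09 = 5 h 17 min; less 60 min break → 4 h 17 min
Thu: 08:45–17:04 = 8 h 19 min; less 60 min break → 7 h 19 min
Fri: 08:47–13:19 = 4 h 32 min; less 60 min break → 3 h 32 min
Total: 7 h 4 min + 4 h 17 min + 7 h 19 min + 3 h 32 min = 22 h 12 min.

22.20 hours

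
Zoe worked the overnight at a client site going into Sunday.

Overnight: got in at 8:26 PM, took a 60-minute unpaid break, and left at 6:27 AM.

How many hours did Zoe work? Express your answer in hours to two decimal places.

9.02 hours

Overnight: 8:26 PM → midnight = 3 h 34 min; midnight → 6:27 AM = 6 h 27 min; span 10 h 1 min; less 60 min break → 9 h 1 min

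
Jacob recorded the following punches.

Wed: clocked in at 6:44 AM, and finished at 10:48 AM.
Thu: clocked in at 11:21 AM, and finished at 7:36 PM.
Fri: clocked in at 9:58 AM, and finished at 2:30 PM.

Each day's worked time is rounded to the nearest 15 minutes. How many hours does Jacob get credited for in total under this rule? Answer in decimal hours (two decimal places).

16.75 hours

Wed: 6:44 AM–10:48 AM = 4 h 4 min → rounds to 4 h 0 min
Thu: 11:21 AM–7:36 PM = 8 h 15 min → rounds to 8 h 15 min
Fri: 9:58 AM–2:30 PM = 4 h 32 min → rounds to 4 h 30 min
Total credited: 16 h 45 min.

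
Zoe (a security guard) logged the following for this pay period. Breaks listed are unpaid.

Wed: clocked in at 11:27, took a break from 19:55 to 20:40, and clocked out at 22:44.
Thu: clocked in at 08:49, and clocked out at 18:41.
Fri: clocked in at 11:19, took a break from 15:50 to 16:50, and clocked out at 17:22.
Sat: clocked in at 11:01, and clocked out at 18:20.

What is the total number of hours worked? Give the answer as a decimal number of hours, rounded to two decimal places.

Wed: 11:27–22:44 = 11 h 17 min; less 45 min break → 10 h 32 min
Thu: 08:49–18:41 = 9 h 52 min
Fri: 11:19–17:22 = 6 h 3 min; less 60 min break → 5 h 3 min
Sat: 11:01–18:20 = 7 h 19 min
Total: 10 h 32 min + 9 h 52 min + 5 h 3 min + 7 h 19 min = 32 h 46 min.

32.77 hours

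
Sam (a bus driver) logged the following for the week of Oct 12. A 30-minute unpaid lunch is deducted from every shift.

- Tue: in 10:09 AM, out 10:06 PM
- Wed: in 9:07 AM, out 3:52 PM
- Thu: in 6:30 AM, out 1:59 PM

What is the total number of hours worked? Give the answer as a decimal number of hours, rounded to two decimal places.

Tue: 10:09 AM–10:06 PM = 11 h 57 min; less 30 min break → 11 h 27 min
Wed: 9:07 AM–3:52 PM = 6 h 45 min; less 30 min break → 6 h 15 min
Thu: 6:30 AM–1:59 PM = 7 h 29 min; less 30 min break → 6 h 59 min
Total: 11 h 27 min + 6 h 15 min + 6 h 59 min = 24 h 41 min.

24.68 hours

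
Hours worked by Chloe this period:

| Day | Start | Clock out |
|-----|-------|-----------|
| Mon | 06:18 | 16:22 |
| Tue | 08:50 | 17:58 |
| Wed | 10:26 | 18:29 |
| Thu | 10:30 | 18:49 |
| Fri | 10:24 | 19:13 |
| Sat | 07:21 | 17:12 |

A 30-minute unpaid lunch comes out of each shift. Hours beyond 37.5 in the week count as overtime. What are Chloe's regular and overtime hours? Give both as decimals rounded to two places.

Mon: 06:18–16:22 = 10 h 4 min; less 30 min break → 9 h 34 min
Tue: 08:50–17:58 = 9 h 8 min; less 30 min break → 8 h 38 min
Wed: 10:26–18:29 = 8 h 3 min; less 30 min break → 7 h 33 min
Thu: 10:30–18:49 = 8 h 19 min; less 30 min break → 7 h 49 min
Fri: 10:24–19:13 = 8 h 49 min; less 30 min break → 8 h 19 min
Sat: 07:21–17:12 = 9 h 51 min; less 30 min break → 9 h 21 min
Total worked: 51 h 14 min = 51.23 h.
Threshold 37.5 h → overtime 13 h 44 min, regular 37 h 30 min.

Regular 37.50 hours, overtime 13.73 hours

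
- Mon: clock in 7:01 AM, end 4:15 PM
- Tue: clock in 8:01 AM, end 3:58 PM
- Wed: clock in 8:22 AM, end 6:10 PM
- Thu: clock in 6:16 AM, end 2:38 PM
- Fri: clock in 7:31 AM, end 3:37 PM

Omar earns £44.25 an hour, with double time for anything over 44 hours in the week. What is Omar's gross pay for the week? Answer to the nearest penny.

£1922.66

Mon: 7:01 AM–4:15 PM = 9 h 14 min
Tue: 8:01 AM–3:58 PM = 7 h 57 min
Wed: 8:22 AM–6:10 PM = 9 h 48 min
Thu: 6:16 AM–2:38 PM = 8 h 22 min
Fri: 7:31 AM–3:37 PM = 8 h 6 min
Total worked: 43 h 27 min = 2607 min.
Regular 43 h 27 min = 2607 min at £44.25/h; overtime 0 h 0 min = 0 min at £88.50/h.
Pay = (2607 × £44.25 + 0 × £88.50) ÷ 60 = £1922.66.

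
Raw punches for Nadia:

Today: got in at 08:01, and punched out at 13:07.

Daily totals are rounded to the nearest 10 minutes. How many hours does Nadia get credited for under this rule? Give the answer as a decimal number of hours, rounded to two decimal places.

Today: 08:01–13:07 = 5 h 6 min → rounds to 5 h 10 min

5.17 hours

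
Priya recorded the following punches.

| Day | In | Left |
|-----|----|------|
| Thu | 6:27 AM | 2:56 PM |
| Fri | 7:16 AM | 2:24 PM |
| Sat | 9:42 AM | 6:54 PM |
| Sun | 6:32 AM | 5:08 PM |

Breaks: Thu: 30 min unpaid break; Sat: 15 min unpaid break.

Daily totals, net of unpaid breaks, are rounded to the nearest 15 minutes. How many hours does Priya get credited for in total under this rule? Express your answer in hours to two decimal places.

Thu: 6:27 AM–2:56 PM = 8 h 29 min − 30 min = 7 h 59 min → rounds to 8 h 0 min
Fri: 7:16 AM–2:24 PM = 7 h 8 min → rounds to 7 h 15 min
Sat: 9:42 AM–6:54 PM = 9 h 12 min − 15 min = 8 h 57 min → rounds to 9 h 0 min
Sun: 6:32 AM–5:08 PM = 10 h 36 min → rounds to 10 h 30 min
Total credited: 34 h 45 min.

34.75 hours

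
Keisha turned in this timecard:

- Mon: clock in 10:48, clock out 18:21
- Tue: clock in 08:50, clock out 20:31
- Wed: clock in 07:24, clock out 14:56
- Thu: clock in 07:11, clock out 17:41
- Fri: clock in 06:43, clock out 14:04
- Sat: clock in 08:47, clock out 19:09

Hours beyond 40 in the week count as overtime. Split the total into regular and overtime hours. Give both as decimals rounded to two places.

Regular 40.00 hours, overtime 14.98 hours

Mon: 10:48–18:21 = 7 h 33 min
Tue: 08:50–20:31 = 11 h 41 min
Wed: 07:24–14:56 = 7 h 32 min
Thu: 07:11–17:41 = 10 h 30 min
Fri: 06:43–14:04 = 7 h 21 min
Sat: 08:47–19:09 = 10 h 22 min
Total worked: 54 h 59 min = 54.98 h.
Threshold 40 h → overtime 14 h 59 min, regular 40 h 0 min.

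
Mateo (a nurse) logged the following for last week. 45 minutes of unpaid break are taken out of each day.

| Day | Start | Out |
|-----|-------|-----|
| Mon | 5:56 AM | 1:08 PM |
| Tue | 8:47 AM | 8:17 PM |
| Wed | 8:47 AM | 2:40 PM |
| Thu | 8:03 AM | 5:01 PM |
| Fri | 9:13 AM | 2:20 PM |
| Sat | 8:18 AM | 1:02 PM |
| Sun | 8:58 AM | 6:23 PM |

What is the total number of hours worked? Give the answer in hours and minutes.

47 h 34 min

Mon: 5:56 AM–1:08 PM = 7 h 12 min; less 45 min break → 6 h 27 min
Tue: 8:47 AM–8:17 PM = 11 h 30 min; less 45 min break → 10 h 45 min
Wed: 8:47 AM–2:40 PM = 5 h 53 min; less 45 min break → 5 h 8 min
Thu: 8:03 AM–5:01 PM = 8 h 58 min; less 45 min break → 8 h 13 min
Fri: 9:13 AM–2:20 PM = 5 h 7 min; less 45 min break → 4 h 22 min
Sat: 8:18 AM–1:02 PM = 4 h 44 min; less 45 min break → 3 h 59 min
Sun: 8:58 AM–6:23 PM = 9 h 25 min; less 45 min break → 8 h 40 min
Total: 6 h 27 min + 10 h 45 min + 5 h 8 min + 8 h 13 min + 4 h 22 min + 3 h 59 min + 8 h 40 min = 47 h 34 min.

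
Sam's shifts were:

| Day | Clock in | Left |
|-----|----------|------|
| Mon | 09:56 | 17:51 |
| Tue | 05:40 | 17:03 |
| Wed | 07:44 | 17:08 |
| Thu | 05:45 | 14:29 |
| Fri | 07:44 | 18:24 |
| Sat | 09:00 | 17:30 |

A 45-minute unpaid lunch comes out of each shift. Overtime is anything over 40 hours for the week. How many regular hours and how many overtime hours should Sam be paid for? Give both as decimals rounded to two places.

Mon: 09:56–17:51 = 7 h 55 min; less 45 min break → 7 h 10 min
Tue: 05:40–17:03 = 11 h 23 min; less 45 min break → 10 h 38 min
Wed: 07:44–17:08 = 9 h 24 min; less 45 min break → 8 h 39 min
Thu: 05:45–14:29 = 8 h 44 min; less 45 min break → 7 h 59 min
Fri: 07:44–18:24 = 10 h 40 min; less 45 min break → 9 h 55 min
Sat: 09:00–17:30 = 8 h 30 min; less 45 min break → 7 h 45 min
Total worked: 52 h 6 min = 52.10 h.
Threshold 40 h → overtime 12 h 6 min, regular 40 h 0 min.

Regular 40.00 hours, overtime 12.10 hours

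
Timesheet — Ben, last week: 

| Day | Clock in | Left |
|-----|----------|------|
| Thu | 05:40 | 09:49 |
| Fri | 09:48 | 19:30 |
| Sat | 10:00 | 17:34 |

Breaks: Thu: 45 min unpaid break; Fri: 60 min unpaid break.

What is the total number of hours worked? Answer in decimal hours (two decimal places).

19.67 hours

Thu: 05:40–09:49 = 4 h 9 min; less 45 min break → 3 h 24 min
Fri: 09:48–19:30 = 9 h 42 min; less 60 min break → 8 h 42 min
Sat: 10:00–17:34 = 7 h 34 min
Total: 3 h 24 min + 8 h 42 min + 7 h 34 min = 19 h 40 min.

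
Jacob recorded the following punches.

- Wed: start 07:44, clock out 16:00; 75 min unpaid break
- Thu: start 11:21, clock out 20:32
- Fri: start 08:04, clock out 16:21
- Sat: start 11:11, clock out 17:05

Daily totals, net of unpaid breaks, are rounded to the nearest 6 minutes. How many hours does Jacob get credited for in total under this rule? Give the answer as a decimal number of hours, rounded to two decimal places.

Wed: 07:44–16:00 = 8 h 16 min − 75 min = 7 h 1 min → rounds to 7 h 0 min
Thu: 11:21–20:32 = 9 h 11 min → rounds to 9 h 12 min
Fri: 08:04–16:21 = 8 h 17 min → rounds to 8 h 18 min
Sat: 11:11–17:05 = 5 h 54 min → rounds to 5 h 54 min
Total credited: 30 h 24 min.

30.40 hours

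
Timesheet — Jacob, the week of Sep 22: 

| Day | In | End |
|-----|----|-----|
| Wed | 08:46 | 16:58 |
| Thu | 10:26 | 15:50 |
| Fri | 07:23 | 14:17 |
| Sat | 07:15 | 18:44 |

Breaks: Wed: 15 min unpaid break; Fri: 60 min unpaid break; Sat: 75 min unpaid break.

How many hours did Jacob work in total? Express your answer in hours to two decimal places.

Wed: 08:46–16:58 = 8 h 12 min; less 15 min break → 7 h 57 min
Thu: 10:26–15:50 = 5 h 24 min
Fri: 07:23–14:17 = 6 h 54 min; less 60 min break → 5 h 54 min
Sat: 07:15–18:44 = 11 h 29 min; less 75 min break → 10 h 14 min
Total: 7 h 57 min + 5 h 24 min + 5 h 54 min + 10 h 14 min = 29 h 29 min.

29.48 hours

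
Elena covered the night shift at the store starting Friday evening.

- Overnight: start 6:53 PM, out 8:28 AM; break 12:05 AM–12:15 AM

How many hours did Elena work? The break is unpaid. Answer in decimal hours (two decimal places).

Overnight: 6:53 PM → midnight = 5 h 7 min; midnight → 8:28 AM = 8 h 28 min; span 13 h 35 min; less 10 min break → 13 h 25 min

13.42 hours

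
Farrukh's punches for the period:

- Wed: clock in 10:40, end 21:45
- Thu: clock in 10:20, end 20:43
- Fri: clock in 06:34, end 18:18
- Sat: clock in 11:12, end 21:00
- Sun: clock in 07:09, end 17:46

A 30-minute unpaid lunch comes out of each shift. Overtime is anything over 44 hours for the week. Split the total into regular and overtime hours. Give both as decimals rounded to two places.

Regular 44.00 hours, overtime 7.12 hours

Wed: 10:40–21:45 = 11 h 5 min; less 30 min break → 10 h 35 min
Thu: 10:20–20:43 = 10 h 23 min; less 30 min break → 9 h 53 min
Fri: 06:34–18:18 = 11 h 44 min; less 30 min break → 11 h 14 min
Sat: 11:12–21:00 = 9 h 48 min; less 30 min break → 9 h 18 min
Sun: 07:09–17:46 = 10 h 37 min; less 30 min break → 10 h 7 min
Total worked: 51 h 7 min = 51.12 h.
Threshold 44 h → overtime 7 h 7 min, regular 44 h 0 min.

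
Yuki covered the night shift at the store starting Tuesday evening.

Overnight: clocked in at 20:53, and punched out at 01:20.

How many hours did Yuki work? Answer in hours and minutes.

Overnight: 20:53 → midnight = 3 h 7 min; midnight → 01:20 = 1 h 20 min; span 4 h 27 min

4 h 27 min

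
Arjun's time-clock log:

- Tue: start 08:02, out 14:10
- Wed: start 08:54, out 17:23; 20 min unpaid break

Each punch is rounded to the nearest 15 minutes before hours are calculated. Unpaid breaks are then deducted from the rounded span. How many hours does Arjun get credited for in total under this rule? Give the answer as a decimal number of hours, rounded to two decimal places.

14.42 hours

Tue: in 08:02→08:00, out 14:10→14:15; 6 h 15 min
Wed: in 08:54→09:00, out 17:23→17:30; 8 h 30 min − 20 min = 8 h 10 min
Total credited: 14 h 25 min.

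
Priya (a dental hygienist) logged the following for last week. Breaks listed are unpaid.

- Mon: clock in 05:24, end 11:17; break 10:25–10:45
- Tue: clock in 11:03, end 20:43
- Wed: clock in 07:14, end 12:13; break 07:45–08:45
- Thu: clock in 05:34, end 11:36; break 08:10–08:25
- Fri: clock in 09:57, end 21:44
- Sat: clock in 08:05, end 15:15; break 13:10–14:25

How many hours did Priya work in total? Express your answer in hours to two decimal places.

Mon: 05:24–11:17 = 5 h 53 min; less 20 min break → 5 h 33 min
Tue: 11:03–20:43 = 9 h 40 min
Wed: 07:14–12:13 = 4 h 59 min; less 60 min break → 3 h 59 min
Thu: 05:34–11:36 = 6 h 2 min; less 15 min break → 5 h 47 min
Fri: 09:57–21:44 = 11 h 47 min
Sat: 08:05–15:15 = 7 h 10 min; less 75 min break → 5 h 55 min
Total: 5 h 33 min + 9 h 40 min + 3 h 59 min + 5 h 47 min + 11 h 47 min + 5 h 55 min = 42 h 41 min.

42.68 hours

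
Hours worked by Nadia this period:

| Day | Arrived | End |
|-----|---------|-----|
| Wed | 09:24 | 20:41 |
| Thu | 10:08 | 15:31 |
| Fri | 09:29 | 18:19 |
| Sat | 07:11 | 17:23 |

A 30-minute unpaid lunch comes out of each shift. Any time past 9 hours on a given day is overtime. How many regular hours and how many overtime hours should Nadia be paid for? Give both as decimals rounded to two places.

Regular 31.22 hours, overtime 2.48 hours

Wed: 09:24–20:41 = 11 h 17 min; less 30 min break → 10 h 47 min
Thu: 10:08–15:31 = 5 h 23 min; less 30 min break → 4 h 53 min
Fri: 09:29–18:19 = 8 h 50 min; less 30 min break → 8 h 20 min
Sat: 07:11–17:23 = 10 h 12 min; less 30 min break → 9 h 42 min
Wed reg 9 h 0 min / OT 1 h 47 min; Thu reg 4 h 53 min / OT 0 h 0 min; Fri reg 8 h 20 min / OT 0 h 0 min; Sat reg 9 h 0 min / OT 0 h 42 min.
Totals: regular 31 h 13 min, overtime 2 h 29 min.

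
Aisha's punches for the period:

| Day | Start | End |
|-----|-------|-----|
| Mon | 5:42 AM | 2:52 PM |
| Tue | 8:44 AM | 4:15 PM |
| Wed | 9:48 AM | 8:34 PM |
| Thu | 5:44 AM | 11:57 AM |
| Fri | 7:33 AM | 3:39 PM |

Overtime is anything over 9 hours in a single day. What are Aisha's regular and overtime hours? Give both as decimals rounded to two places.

Regular 39.83 hours, overtime 1.93 hours

Mon: 5:42 AM–2:52 PM = 9 h 10 min
Tue: 8:44 AM–4:15 PM = 7 h 31 min
Wed: 9:48 AM–8:34 PM = 10 h 46 min
Thu: 5:44 AM–11:57 AM = 6 h 13 min
Fri: 7:33 AM–3:39 PM = 8 h 6 min
Mon reg 9 h 0 min / OT 0 h 10 min; Tue reg 7 h 31 min / OT 0 h 0 min; Wed reg 9 h 0 min / OT 1 h 46 min; Thu reg 6 h 13 min / OT 0 h 0 min; Fri reg 8 h 6 min / OT 0 h 0 min.
Totals: regular 39 h 50 min, overtime 1 h 56 min.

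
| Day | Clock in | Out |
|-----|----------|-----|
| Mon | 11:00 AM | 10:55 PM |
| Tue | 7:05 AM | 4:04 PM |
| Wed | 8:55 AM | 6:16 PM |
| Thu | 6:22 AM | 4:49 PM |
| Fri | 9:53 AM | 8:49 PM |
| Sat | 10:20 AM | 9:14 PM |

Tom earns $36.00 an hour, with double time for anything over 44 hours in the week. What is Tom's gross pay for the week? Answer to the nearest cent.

Mon: 11:00 AM–10:55 PM = 11 h 55 min
Tue: 7:05 AM–4:04 PM = 8 h 59 min
Wed: 8:55 AM–6:16 PM = 9 h 21 min
Thu: 6:22 AM–4:49 PM = 10 h 27 min
Fri: 9:53 AM–8:49 PM = 10 h 56 min
Sat: 10:20 AM–9:14 PM = 10 h 54 min
Total worked: 62 h 32 min = 3752 min.
Regular 44 h 0 min = 2640 min at $36.00/h; overtime 18 h 32 min = 1112 min at $72.00/h.
Pay = (2640 × $36.00 + 1112 × $72.00) ÷ 60 = $2918.40.

$2918.40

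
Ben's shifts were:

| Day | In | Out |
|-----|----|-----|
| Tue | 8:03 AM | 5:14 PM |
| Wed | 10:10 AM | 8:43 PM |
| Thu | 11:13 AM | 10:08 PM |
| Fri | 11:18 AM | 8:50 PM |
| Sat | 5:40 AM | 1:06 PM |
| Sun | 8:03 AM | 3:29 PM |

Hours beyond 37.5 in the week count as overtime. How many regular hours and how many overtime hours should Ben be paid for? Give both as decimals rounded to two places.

Regular 37.50 hours, overtime 17.55 hours

Tue: 8:03 AM–5:14 PM = 9 h 11 min
Wed: 10:10 AM–8:43 PM = 10 h 33 min
Thu: 11:13 AM–10:08 PM = 10 h 55 min
Fri: 11:18 AM–8:50 PM = 9 h 32 min
Sat: 5:40 AM–1:06 PM = 7 h 26 min
Sun: 8:03 AM–3:29 PM = 7 h 26 min
Total worked: 55 h 3 min = 55.05 h.
Threshold 37.5 h → overtime 17 h 33 min, regular 37 h 30 min.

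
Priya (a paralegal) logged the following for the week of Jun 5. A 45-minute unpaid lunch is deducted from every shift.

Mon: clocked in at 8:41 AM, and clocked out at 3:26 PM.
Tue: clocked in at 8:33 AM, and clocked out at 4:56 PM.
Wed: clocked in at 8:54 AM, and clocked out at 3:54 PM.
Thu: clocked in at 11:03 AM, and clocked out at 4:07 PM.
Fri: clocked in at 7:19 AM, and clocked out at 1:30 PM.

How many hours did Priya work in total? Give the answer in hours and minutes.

29 h 38 min

Mon: 8:41 AM–3:26 PM = 6 h 45 min; less 45 min break → 6 h 0 min
Tue: 8:33 AM–4:56 PM = 8 h 23 min; less 45 min break → 7 h 38 min
Wed: 8:54 AM–3:54 PM = 7 h 0 min; less 45 min break → 6 h 15 min
Thu: 11:03 AM–4:07 PM = 5 h 4 min; less 45 min break → 4 h 19 min
Fri: 7:19 AM–1:30 PM = 6 h 11 min; less 45 min break → 5 h 26 min
Total: 6 h 0 min + 7 h 38 min + 6 h 15 min + 4 h 19 min + 5 h 26 min = 29 h 38 min.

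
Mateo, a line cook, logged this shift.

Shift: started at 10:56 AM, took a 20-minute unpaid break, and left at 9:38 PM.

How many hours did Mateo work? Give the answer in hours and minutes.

10 h 22 min

Shift: 10:56 AM–9:38 PM = 10 h 42 min; less 20 min break → 10 h 22 min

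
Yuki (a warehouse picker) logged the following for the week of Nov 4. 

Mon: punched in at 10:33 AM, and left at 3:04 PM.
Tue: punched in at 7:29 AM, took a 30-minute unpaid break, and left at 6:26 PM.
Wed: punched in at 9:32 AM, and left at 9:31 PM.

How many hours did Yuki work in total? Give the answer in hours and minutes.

Mon: 10:33 AM–3:04 PM = 4 h 31 min
Tue: 7:29 AM–6:26 PM = 10 h 57 min; less 30 min break → 10 h 27 min
Wed: 9:32 AM–9:31 PM = 11 h 59 min
Total: 4 h 31 min + 10 h 27 min + 11 h 59 min = 26 h 57 min.

26 h 57 min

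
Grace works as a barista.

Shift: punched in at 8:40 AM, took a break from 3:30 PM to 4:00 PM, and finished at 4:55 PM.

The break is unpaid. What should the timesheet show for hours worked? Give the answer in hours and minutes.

7 h 45 min

Shift: 8:40 AM–4:55 PM = 8 h 15 min; less 30 min break → 7 h 45 min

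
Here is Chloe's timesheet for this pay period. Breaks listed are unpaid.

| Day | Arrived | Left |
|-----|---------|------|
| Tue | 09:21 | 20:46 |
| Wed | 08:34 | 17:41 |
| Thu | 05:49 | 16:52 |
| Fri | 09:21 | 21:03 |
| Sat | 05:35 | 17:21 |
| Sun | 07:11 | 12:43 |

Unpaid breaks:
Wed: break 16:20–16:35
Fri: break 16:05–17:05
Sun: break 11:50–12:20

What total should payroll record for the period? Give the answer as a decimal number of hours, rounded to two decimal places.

Tue: 09:21–20:46 = 11 h 25 min
Wed: 08:34–17:41 = 9 h 7 min; less 15 min break → 8 h 52 min
Thu: 05:49–16:52 = 11 h 3 min
Fri: 09:21–21:03 = 11 h 42 min; less 60 min break → 10 h 42 min
Sat: 05:35–17:21 = 11 h 46 min
Sun: 07:11–12:43 = 5 h 32 min; less 30 min break → 5 h 2 min
Total: 11 h 25 min + 8 h 52 min + 11 h 3 min + 10 h 42 min + 11 h 46 min + 5 h 2 min = 58 h 50 min.

58.83 hours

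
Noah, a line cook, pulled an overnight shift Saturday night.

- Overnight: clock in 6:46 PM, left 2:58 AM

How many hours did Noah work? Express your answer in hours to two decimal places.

Overnight: 6:46 PM → midnight = 5 h 14 min; midnight → 2:58 AM = 2 h 58 min; span 8 h 12 min

8.20 hours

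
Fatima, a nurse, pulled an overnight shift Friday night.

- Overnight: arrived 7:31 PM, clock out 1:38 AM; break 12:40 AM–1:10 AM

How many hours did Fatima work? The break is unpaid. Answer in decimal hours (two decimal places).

Overnight: 7:31 PM → midnight = 4 h 29 min; midnight → 1:38 AM = 1 h 38 min; span 6 h 7 min; less 30 min break → 5 h 37 min

5.62 hours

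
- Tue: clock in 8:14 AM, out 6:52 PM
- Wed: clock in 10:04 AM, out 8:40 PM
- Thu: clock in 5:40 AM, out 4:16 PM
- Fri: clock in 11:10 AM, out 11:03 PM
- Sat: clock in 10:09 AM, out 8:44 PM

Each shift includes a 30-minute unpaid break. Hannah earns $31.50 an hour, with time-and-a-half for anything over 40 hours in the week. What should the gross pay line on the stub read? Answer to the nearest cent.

$1817.55

Tue: 8:14 AM–6:52 PM = 10 h 38 min; less 30 min break → 10 h 8 min
Wed: 10:04 AM–8:40 PM = 10 h 36 min; less 30 min break → 10 h 6 min
Thu: 5:40 AM–4:16 PM = 10 h 36 min; less 30 min break → 10 h 6 min
Fri: 11:10 AM–11:03 PM = 11 h 53 min; less 30 min break → 11 h 23 min
Sat: 10:09 AM–8:44 PM = 10 h 35 min; less 30 min break → 10 h 5 min
Total worked: 51 h 48 min = 3108 min.
Regular 40 h 0 min = 2400 min at $31.50/h; overtime 11 h 48 min = 708 min at $47.25/h.
Pay = (2400 × $31.50 + 708 × $47.25) ÷ 60 = $1817.55.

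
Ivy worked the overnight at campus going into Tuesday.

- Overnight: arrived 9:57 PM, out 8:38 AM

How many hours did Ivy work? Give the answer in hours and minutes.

Overnight: 9:57 PM → midnight = 2 h 3 min; midnight → 8:38 AM = 8 h 38 min; span 10 h 41 min

10 h 41 min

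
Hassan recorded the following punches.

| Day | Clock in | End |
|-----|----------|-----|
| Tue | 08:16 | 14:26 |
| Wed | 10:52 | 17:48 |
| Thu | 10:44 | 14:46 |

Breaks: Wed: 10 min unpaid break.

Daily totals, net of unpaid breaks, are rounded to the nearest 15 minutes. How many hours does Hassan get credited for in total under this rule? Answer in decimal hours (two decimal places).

17.00 hours

Tue: 08:16–14:26 = 6 h 10 min → rounds to 6 h 15 min
Wed: 10:52–17:48 = 6 h 56 min − 10 min = 6 h 46 min → rounds to 6 h 45 min
Thu: 10:44–14:46 = 4 h 2 min → rounds to 4 h 0 min
Total credited: 17 h 0 min.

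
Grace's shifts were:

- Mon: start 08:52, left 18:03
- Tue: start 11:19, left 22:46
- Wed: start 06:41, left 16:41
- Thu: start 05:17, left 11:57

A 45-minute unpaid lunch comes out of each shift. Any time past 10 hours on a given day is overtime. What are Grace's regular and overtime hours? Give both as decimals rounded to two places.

Regular 33.60 hours, overtime 0.70 hours

Mon: 08:52–18:03 = 9 h 11 min; less 45 min break → 8 h 26 min
Tue: 11:19–22:46 = 11 h 27 min; less 45 min break → 10 h 42 min
Wed: 06:41–16:41 = 10 h 0 min; less 45 min break → 9 h 15 min
Thu: 05:17–11:57 = 6 h 40 min; less 45 min break → 5 h 55 min
Mon reg 8 h 26 min / OT 0 h 0 min; Tue reg 10 h 0 min / OT 0 h 42 min; Wed reg 9 h 15 min / OT 0 h 0 min; Thu reg 5 h 55 min / OT 0 h 0 min.
Totals: regular 33 h 36 min, overtime 0 h 42 min.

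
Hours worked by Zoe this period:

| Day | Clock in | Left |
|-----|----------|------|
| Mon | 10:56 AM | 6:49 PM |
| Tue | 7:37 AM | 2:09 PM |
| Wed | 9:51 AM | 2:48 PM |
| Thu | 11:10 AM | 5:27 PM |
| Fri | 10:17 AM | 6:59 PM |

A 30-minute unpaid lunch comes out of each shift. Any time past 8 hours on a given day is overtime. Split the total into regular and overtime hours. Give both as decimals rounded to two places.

Regular 31.65 hours, overtime 0.20 hours

Mon: 10:56 AM–6:49 PM = 7 h 53 min; less 30 min break → 7 h 23 min
Tue: 7:37 AM–2:09 PM = 6 h 32 min; less 30 min break → 6 h 2 min
Wed: 9:51 AM–2:48 PM = 4 h 57 min; less 30 min break → 4 h 27 min
Thu: 11:10 AM–5:27 PM = 6 h 17 min; less 30 min break → 5 h 47 min
Fri: 10:17 AM–6:59 PM = 8 h 42 min; less 30 min break → 8 h 12 min
Mon reg 7 h 23 min / OT 0 h 0 min; Tue reg 6 h 2 min / OT 0 h 0 min; Wed reg 4 h 27 min / OT 0 h 0 min; Thu reg 5 h 47 min / OT 0 h 0 min; Fri reg 8 h 0 min / OT 0 h 12 min.
Totals: regular 31 h 39 min, overtime 0 h 12 min.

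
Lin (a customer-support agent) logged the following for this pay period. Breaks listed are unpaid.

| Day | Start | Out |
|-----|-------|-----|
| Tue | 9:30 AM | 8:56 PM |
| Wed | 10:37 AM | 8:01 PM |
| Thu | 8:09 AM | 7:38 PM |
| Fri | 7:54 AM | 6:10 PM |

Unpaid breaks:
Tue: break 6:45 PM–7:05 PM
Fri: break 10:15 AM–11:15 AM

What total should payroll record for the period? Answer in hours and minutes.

41 h 15 min

Tue: 9:30 AM–8:56 PM = 11 h 26 min; less 20 min break → 11 h 6 min
Wed: 10:37 AM–8:01 PM = 9 h 24 min
Thu: 8:09 AM–7:38 PM = 11 h 29 min
Fri: 7:54 AM–6:10 PM = 10 h 16 min; less 60 min break → 9 h 16 min
Total: 11 h 6 min + 9 h 24 min + 11 h 29 min + 9 h 16 min = 41 h 15 min.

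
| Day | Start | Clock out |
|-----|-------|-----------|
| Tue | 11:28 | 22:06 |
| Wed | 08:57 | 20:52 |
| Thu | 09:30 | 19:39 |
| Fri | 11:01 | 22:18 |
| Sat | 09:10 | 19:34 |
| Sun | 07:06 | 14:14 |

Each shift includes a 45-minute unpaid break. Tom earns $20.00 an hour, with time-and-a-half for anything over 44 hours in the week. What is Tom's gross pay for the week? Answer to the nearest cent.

Tue: 11:28–22:06 = 10 h 38 min; less 45 min break → 9 h 53 min
Wed: 08:57–20:52 = 11 h 55 min; less 45 min break → 11 h 10 min
Thu: 09:30–19:39 = 10 h 9 min; less 45 min break → 9 h 24 min
Fri: 11:01–22:18 = 11 h 17 min; less 45 min break → 10 h 32 min
Sat: 09:10–19:34 = 10 h 24 min; less 45 min break → 9 h 39 min
Sun: 07:06–14:14 = 7 h 8 min; less 45 min break → 6 h 23 min
Total worked: 57 h 1 min = 3421 min.
Regular 44 h 0 min = 2640 min at $20.00/h; overtime 13 h 1 min = 781 min at $30.00/h.
Pay = (2640 × $20.00 + 781 × $30.00) ÷ 60 = $1270.50.

$1270.50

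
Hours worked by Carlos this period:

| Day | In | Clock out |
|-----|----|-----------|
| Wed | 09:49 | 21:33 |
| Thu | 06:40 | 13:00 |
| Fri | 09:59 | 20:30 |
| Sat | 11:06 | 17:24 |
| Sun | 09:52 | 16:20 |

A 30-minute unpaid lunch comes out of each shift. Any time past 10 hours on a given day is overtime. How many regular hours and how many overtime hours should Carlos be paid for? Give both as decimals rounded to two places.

Wed: 09:49–21:33 = 11 h 44 min; less 30 min break → 11 h 14 min
Thu: 06:40–13:00 = 6 h 20 min; less 30 min break → 5 h 50 min
Fri: 09:59–20:30 = 10 h 31 min; less 30 min break → 10 h 1 min
Sat: 11:06–17:24 = 6 h 18 min; less 30 min break → 5 h 48 min
Sun: 09:52–16:20 = 6 h 28 min; less 30 min break → 5 h 58 min
Wed reg 10 h 0 min / OT 1 h 14 min; Thu reg 5 h 50 min / OT 0 h 0 min; Fri reg 10 h 0 min / OT 0 h 1 min; Sat reg 5 h 48 min / OT 0 h 0 min; Sun reg 5 h 58 min / OT 0 h 0 min.
Totals: regular 37 h 36 min, overtime 1 h 15 min.

Regular 37.60 hours, overtime 1.25 hours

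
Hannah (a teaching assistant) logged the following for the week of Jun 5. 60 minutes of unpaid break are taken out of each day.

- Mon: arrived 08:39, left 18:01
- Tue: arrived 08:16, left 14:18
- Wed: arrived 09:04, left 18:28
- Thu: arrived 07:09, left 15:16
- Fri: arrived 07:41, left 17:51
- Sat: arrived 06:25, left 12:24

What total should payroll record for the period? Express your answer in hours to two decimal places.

43.07 hours

Mon: 08:39–18:01 = 9 h 22 min; less 60 min break → 8 h 22 min
Tue: 08:16–14:18 = 6 h 2 min; less 60 min break → 5 h 2 min
Wed: 09:04–18:28 = 9 h 24 min; less 60 min break → 8 h 24 min
Thu: 07:09–15:16 = 8 h 7 min; less 60 min break → 7 h 7 min
Fri: 07:41–17:51 = 10 h 10 min; less 60 min break → 9 h 10 min
Sat: 06:25–12:24 = 5 h 59 min; less 60 min break → 4 h 59 min
Total: 8 h 22 min + 5 h 2 min + 8 h 24 min + 7 h 7 min + 9 h 10 min + 4 h 59 min = 43 h 4 min.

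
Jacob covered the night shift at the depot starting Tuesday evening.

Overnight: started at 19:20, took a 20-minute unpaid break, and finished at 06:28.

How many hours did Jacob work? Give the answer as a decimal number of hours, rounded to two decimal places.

Overnight: 19:20 → midnight = 4 h 40 min; midnight → 06:28 = 6 h 28 min; span 11 h 8 min; less 20 min break → 10 h 48 min

10.80 hours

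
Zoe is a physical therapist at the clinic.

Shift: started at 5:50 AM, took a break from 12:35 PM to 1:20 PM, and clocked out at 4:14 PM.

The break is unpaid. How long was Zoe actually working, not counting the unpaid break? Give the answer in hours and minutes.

Shift: 5:50 AM–4:14 PM = 10 h 24 min; less 45 min break → 9 h 39 min

9 h 39 min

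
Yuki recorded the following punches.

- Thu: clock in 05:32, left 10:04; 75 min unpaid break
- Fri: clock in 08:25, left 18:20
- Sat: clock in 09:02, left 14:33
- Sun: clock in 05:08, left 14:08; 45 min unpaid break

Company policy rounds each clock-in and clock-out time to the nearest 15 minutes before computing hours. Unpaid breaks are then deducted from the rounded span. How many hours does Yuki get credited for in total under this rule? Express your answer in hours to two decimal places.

Thu: in 05:32→05:30, out 10:04→10:00; 4 h 30 min − 75 min = 3 h 15 min
Fri: in 08:25→08:30, out 18:20→18:15; 9 h 45 min
Sat: in 09:02→09:00, out 14:33→14:30; 5 h 30 min
Sun: in 05:08→05:15, out 14:08→14:15; 9 h 0 min − 45 min = 8 h 15 min
Total credited: 26 h 45 min.

26.75 hours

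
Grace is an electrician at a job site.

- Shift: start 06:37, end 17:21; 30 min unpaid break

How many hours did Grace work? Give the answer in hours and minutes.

10 h 14 min

Shift: 06:37–17:21 = 10 h 44 min; less 30 min break → 10 h 14 min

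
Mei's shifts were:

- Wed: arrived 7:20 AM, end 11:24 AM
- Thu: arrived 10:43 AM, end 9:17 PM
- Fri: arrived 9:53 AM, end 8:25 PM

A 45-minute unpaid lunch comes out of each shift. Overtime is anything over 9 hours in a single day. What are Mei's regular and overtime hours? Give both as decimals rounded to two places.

Regular 21.32 hours, overtime 1.60 hours

Wed: 7:20 AM–11:24 AM = 4 h 4 min; less 45 min break → 3 h 19 min
Thu: 10:43 AM–9:17 PM = 10 h 34 min; less 45 min break → 9 h 49 min
Fri: 9:53 AM–8:25 PM = 10 h 32 min; less 45 min break → 9 h 47 min
Wed reg 3 h 19 min / OT 0 h 0 min; Thu reg 9 h 0 min / OT 0 h 49 min; Fri reg 9 h 0 min / OT 0 h 47 min.
Totals: regular 21 h 19 min, overtime 1 h 36 min.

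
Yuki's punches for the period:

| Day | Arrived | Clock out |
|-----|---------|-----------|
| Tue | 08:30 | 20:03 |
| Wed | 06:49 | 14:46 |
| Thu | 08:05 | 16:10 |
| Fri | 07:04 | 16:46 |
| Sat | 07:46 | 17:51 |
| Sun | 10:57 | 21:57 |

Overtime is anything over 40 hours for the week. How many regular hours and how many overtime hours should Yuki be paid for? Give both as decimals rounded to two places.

Tue: 08:30–20:03 = 11 h 33 min
Wed: 06:49–14:46 = 7 h 57 min
Thu: 08:05–16:10 = 8 h 5 min
Fri: 07:04–16:46 = 9 h 42 min
Sat: 07:46–17:51 = 10 h 5 min
Sun: 10:57–21:57 = 11 h 0 min
Total worked: 58 h 22 min = 58.37 h.
Threshold 40 h → overtime 18 h 22 min, regular 40 h 0 min.

Regular 40.00 hours, overtime 18.37 hours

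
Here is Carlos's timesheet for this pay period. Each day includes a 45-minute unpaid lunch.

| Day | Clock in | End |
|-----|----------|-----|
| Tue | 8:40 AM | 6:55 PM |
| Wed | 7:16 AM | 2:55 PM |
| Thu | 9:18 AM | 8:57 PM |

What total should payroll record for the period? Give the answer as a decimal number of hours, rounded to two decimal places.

27.30 hours

Tue: 8:40 AM–6:55 PM = 10 h 15 min; less 45 min break → 9 h 30 min
Wed: 7:16 AM–2:55 PM = 7 h 39 min; less 45 min break → 6 h 54 min
Thu: 9:18 AM–8:57 PM = 11 h 39 min; less 45 min break → 10 h 54 min
Total: 9 h 30 min + 6 h 54 min + 10 h 54 min = 27 h 18 min.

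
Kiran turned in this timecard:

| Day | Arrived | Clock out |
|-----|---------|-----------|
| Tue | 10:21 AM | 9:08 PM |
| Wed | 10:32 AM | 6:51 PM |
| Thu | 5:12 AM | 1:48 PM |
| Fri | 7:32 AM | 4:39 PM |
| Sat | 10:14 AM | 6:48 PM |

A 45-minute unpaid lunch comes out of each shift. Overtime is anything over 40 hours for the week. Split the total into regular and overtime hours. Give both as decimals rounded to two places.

Regular 40.00 hours, overtime 1.63 hours

Tue: 10:21 AM–9:08 PM = 10 h 47 min; less 45 min break → 10 h 2 min
Wed: 10:32 AM–6:51 PM = 8 h 19 min; less 45 min break → 7 h 34 min
Thu: 5:12 AM–1:48 PM = 8 h 36 min; less 45 min break → 7 h 51 min
Fri: 7:32 AM–4:39 PM = 9 h 7 min; less 45 min break → 8 h 22 min
Sat: 10:14 AM–6:48 PM = 8 h 34 min; less 45 min break → 7 h 49 min
Total worked: 41 h 38 min = 41.63 h.
Threshold 40 h → overtime 1 h 38 min, regular 40 h 0 min.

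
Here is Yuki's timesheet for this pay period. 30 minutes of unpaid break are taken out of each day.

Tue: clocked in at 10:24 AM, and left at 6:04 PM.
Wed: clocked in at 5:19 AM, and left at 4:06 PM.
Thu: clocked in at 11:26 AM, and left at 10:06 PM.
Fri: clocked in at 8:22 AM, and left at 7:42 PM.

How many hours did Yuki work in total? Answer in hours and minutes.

Tue: 10:24 AM–6:04 PM = 7 h 40 min; less 30 min break → 7 h 10 min
Wed: 5:19 AM–4:06 PM = 10 h 47 min; less 30 min break → 10 h 17 min
Thu: 11:26 AM–10:06 PM = 10 h 40 min; less 30 min break → 10 h 10 min
Fri: 8:22 AM–7:42 PM = 11 h 20 min; less 30 min break → 10 h 50 min
Total: 7 h 10 min + 10 h 17 min + 10 h 10 min + 10 h 50 min = 38 h 27 min.

38 h 27 min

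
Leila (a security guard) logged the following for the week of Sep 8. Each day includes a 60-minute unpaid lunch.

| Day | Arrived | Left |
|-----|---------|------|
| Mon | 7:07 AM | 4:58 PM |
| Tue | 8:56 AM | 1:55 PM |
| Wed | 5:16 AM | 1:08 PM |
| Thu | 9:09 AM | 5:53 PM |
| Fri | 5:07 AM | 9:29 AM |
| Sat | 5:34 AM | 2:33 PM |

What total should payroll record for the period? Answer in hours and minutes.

38 h 47 min

Mon: 7:07 AM–4:58 PM = 9 h 51 min; less 60 min break → 8 h 51 min
Tue: 8:56 AM–1:55 PM = 4 h 59 min; less 60 min break → 3 h 59 min
Wed: 5:16 AM–1:08 PM = 7 h 52 min; less 60 min break → 6 h 52 min
Thu: 9:09 AM–5:53 PM = 8 h 44 min; less 60 min break → 7 h 44 min
Fri: 5:07 AM–9:29 AM = 4 h 22 min; less 60 min break → 3 h 22 min
Sat: 5:34 AM–2:33 PM = 8 h 59 min; less 60 min break → 7 h 59 min
Total: 8 h 51 min + 3 h 59 min + 6 h 52 min + 7 h 44 min + 3 h 22 min + 7 h 59 min = 38 h 47 min.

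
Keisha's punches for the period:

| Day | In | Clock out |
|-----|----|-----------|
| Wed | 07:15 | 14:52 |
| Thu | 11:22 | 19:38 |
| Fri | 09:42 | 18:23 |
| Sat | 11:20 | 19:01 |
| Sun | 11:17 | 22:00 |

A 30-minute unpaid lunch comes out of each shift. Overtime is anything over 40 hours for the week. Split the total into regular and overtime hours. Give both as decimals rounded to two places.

Regular 40.00 hours, overtime 0.47 hours

Wed: 07:15–14:52 = 7 h 37 min; less 30 min break → 7 h 7 min
Thu: 11:22–19:38 = 8 h 16 min; less 30 min break → 7 h 46 min
Fri: 09:42–18:23 = 8 h 41 min; less 30 min break → 8 h 11 min
Sat: 11:20–19:01 = 7 h 41 min; less 30 min break → 7 h 11 min
Sun: 11:17–22:00 = 10 h 43 min; less 30 min break → 10 h 13 min
Total worked: 40 h 28 min = 40.47 h.
Threshold 40 h → overtime 0 h 28 min, regular 40 h 0 min.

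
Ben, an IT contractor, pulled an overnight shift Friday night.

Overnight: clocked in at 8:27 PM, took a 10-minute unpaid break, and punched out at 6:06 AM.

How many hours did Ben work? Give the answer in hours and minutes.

Overnight: 8:27 PM → midnight = 3 h 33 min; midnight → 6:06 AM = 6 h 6 min; span 9 h 39 min; less 10 min break → 9 h 29 min

9 h 29 min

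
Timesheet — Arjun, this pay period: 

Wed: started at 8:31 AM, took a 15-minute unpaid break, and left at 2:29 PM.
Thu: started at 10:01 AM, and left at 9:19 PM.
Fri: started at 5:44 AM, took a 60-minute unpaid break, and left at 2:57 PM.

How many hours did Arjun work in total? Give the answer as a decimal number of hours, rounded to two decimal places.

Wed: 8:31 AM–2:29 PM = 5 h 58 min; less 15 min break → 5 h 43 min
Thu: 10:01 AM–9:19 PM = 11 h 18 min
Fri: 5:44 AM–2:57 PM = 9 h 13 min; less 60 min break → 8 h 13 min
Total: 5 h 43 min + 11 h 18 min + 8 h 13 min = 25 h 14 min.

25.23 hours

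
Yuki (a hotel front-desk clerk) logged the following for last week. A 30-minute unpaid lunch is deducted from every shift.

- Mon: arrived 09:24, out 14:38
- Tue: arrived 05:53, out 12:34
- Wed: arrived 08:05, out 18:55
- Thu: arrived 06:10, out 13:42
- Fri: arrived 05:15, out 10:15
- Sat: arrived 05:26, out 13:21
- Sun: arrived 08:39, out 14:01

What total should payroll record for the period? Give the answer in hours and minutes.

45 h 4 min

Mon: 09:24–14:38 = 5 h 14 min; less 30 min break → 4 h 44 min
Tue: 05:53–12:34 = 6 h 41 min; less 30 min break → 6 h 11 min
Wed: 08:05–18:55 = 10 h 50 min; less 30 min break → 10 h 20 min
Thu: 06:10–13:42 = 7 h 32 min; less 30 min break → 7 h 2 min
Fri: 05:15–10:15 = 5 h 0 min; less 30 min break → 4 h 30 min
Sat: 05:26–13:21 = 7 h 55 min; less 30 min break → 7 h 25 min
Sun: 08:39–14:01 = 5 h 22 min; less 30 min break → 4 h 52 min
Total: 4 h 44 min + 6 h 11 min + 10 h 20 min + 7 h 2 min + 4 h 30 min + 7 h 25 min + 4 h 52 min = 45 h 4 min.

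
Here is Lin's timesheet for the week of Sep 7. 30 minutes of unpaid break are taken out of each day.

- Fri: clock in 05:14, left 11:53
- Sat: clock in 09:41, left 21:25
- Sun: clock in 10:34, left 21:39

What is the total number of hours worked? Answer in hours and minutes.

Fri: 05:14–11:53 = 6 h 39 min; less 30 min break → 6 h 9 min
Sat: 09:41–21:25 = 11 h 44 min; less 30 min break → 11 h 14 min
Sun: 10:34–21:39 = 11 h 5 min; less 30 min break → 10 h 35 min
Total: 6 h 9 min + 11 h 14 min + 10 h 35 min = 27 h 58 min.

27 h 58 min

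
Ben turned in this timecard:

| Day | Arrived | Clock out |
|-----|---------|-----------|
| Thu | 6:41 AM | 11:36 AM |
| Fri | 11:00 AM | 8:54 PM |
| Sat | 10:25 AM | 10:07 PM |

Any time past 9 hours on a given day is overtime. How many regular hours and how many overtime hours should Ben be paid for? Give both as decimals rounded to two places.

Regular 22.92 hours, overtime 3.60 hours

Thu: 6:41 AM–11:36 AM = 4 h 55 min
Fri: 11:00 AM–8:54 PM = 9 h 54 min
Sat: 10:25 AM–10:07 PM = 11 h 42 min
Thu reg 4 h 55 min / OT 0 h 0 min; Fri reg 9 h 0 min / OT 0 h 54 min; Sat reg 9 h 0 min / OT 2 h 42 min.
Totals: regular 22 h 55 min, overtime 3 h 36 min.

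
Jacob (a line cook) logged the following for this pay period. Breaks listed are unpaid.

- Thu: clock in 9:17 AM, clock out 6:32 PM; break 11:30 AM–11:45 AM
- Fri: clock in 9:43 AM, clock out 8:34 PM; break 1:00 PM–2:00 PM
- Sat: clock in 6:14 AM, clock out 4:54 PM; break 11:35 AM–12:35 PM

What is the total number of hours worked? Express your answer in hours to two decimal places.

28.52 hours

Thu: 9:17 AM–6:32 PM = 9 h 15 min; less 15 min break → 9 h 0 min
Fri: 9:43 AM–8:34 PM = 10 h 51 min; less 60 min break → 9 h 51 min
Sat: 6:14 AM–4:54 PM = 10 h 40 min; less 60 min break → 9 h 40 min
Total: 9 h 0 min + 9 h 51 min + 9 h 40 min = 28 h 31 min.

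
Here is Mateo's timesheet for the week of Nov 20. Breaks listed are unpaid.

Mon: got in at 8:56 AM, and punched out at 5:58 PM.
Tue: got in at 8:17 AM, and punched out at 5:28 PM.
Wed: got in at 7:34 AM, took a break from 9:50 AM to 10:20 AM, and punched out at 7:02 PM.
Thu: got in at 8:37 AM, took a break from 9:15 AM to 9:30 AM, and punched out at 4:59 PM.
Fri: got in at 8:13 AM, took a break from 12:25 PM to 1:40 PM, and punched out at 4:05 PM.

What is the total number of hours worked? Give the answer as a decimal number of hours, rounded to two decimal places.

Mon: 8:56 AM–5:58 PM = 9 h 2 min
Tue: 8:17 AM–5:28 PM = 9 h 11 min
Wed: 7:34 AM–7:02 PM = 11 h 28 min; less 30 min break → 10 h 58 min
Thu: 8:37 AM–4:59 PM = 8 h 22 min; less 15 min break → 8 h 7 min
Fri: 8:13 AM–4:05 PM = 7 h 52 min; less 75 min break → 6 h 37 min
Total: 9 h 2 min + 9 h 11 min + 10 h 58 min + 8 h 7 min + 6 h 37 min = 43 h 55 min.

43.92 hours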